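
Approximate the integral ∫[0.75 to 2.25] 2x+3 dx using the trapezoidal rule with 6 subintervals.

f(x) = 2x+3
a = 0.75, b = 2.25, n = 6
h = (b - a)/n = 0.250000

Trapezoidal rule: (h/2)[f(x₀) + 2f(x₁) + 2f(x₂) + ... + f(xₙ)]

x_0 = 0.7500, f(x_0) = 4.500000, coefficient = 1
x_1 = 1.0000, f(x_1) = 5.000000, coefficient = 2
x_2 = 1.2500, f(x_2) = 5.500000, coefficient = 2
x_3 = 1.5000, f(x_3) = 6.000000, coefficient = 2
x_4 = 1.7500, f(x_4) = 6.500000, coefficient = 2
x_5 = 2.0000, f(x_5) = 7.000000, coefficient = 2
x_6 = 2.2500, f(x_6) = 7.500000, coefficient = 1

I ≈ (0.250000/2) × 72.000000 = 9.000000
Exact value: 9.000000
Error: 0.000000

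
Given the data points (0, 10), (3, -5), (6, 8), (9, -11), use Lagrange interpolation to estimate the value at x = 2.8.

Lagrange interpolation formula:
P(x) = Σ yᵢ × Lᵢ(x)
where Lᵢ(x) = Π_{j≠i} (x - xⱼ)/(xᵢ - xⱼ)

L_0(2.8) = (2.8 - 3)/(0 - 3) × (2.8 - 6)/(0 - 6) × (2.8 - 9)/(0 - 9) = 0.024494
L_1(2.8) = (2.8 - 0)/(3 - 0) × (2.8 - 6)/(3 - 6) × (2.8 - 9)/(3 - 9) = 1.028741
L_2(2.8) = (2.8 - 0)/(6 - 0) × (2.8 - 3)/(6 - 3) × (2.8 - 9)/(6 - 9) = -0.064296
L_3(2.8) = (2.8 - 0)/(9 - 0) × (2.8 - 3)/(9 - 3) × (2.8 - 6)/(9 - 6) = 0.011062

P(2.8) = 10×L_0(2.8) + (-5)×L_1(2.8) + 8×L_2(2.8) + (-11)×L_3(2.8)
P(2.8) = -5.534815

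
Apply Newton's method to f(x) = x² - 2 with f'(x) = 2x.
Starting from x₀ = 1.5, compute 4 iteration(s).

f(x) = x² - 2
f'(x) = 2x
x₀ = 1.5

Newton-Raphson formula: x_{n+1} = x_n - f(x_n)/f'(x_n)

Iteration 1:
  f(1.500000) = 0.250000
  f'(1.500000) = 3.000000
  x_1 = 1.500000 - 0.250000/3.000000 = 1.416667
Iteration 2:
  f(1.416667) = 0.006944
  f'(1.416667) = 2.833333
  x_2 = 1.416667 - 0.006944/2.833333 = 1.414216
Iteration 3:
  f(1.414216) = 0.000006
  f'(1.414216) = 2.828431
  x_3 = 1.414216 - 0.000006/2.828431 = 1.414214
Iteration 4:
  f(1.414214) = 0.000000
  f'(1.414214) = 2.828427
  x_4 = 1.414214 - 0.000000/2.828427 = 1.414214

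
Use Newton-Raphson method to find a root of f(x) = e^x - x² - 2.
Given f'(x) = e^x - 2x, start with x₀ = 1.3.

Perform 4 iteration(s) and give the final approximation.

f(x) = e^x - x² - 2
f'(x) = e^x - 2x
x₀ = 1.3

Newton-Raphson formula: x_{n+1} = x_n - f(x_n)/f'(x_n)

Iteration 1:
  f(1.300000) = -0.020703
  f'(1.300000) = 1.069297
  x_1 = 1.300000 - (-0.020703)/1.069297 = 1.319362
Iteration 2:
  f(1.319362) = 0.000317
  f'(1.319362) = 1.102309
  x_2 = 1.319362 - 0.000317/1.102309 = 1.319074
Iteration 3:
  f(1.319074) = 0.000000
  f'(1.319074) = 1.101808
  x_3 = 1.319074 - 0.000000/1.101808 = 1.319074
Iteration 4:
  f(1.319074) = 0.000000
  f'(1.319074) = 1.101808
  x_4 = 1.319074 - 0.000000/1.101808 = 1.319074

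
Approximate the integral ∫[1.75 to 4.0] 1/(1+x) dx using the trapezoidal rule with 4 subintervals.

f(x) = 1/(1+x)
a = 1.75, b = 4.0, n = 4
h = (b - a)/n = 0.562500

Trapezoidal rule: (h/2)[f(x₀) + 2f(x₁) + 2f(x₂) + ... + f(xₙ)]

x_0 = 1.7500, f(x_0) = 0.363636, coefficient = 1
x_1 = 2.3125, f(x_1) = 0.301887, coefficient = 2
x_2 = 2.8750, f(x_2) = 0.258065, coefficient = 2
x_3 = 3.4375, f(x_3) = 0.225352, coefficient = 2
x_4 = 4.0000, f(x_4) = 0.200000, coefficient = 1

I ≈ (0.562500/2) × 2.134243 = 0.600256
Exact value: 0.597837
Error: 0.002419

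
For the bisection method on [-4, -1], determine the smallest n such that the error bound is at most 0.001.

We need (b-a)/2^n ≤ 0.001
(-1 - (-4))/2^n ≤ 0.001
3/2^n ≤ 0.001
2^n ≥ 3000
n ≥ log₂(3000) = 11.55
n ≥ 12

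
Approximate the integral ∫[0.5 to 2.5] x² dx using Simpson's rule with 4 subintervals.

f(x) = x²
a = 0.5, b = 2.5, n = 4
h = (b - a)/n = 0.500000

Simpson's rule: (h/3)[f(x₀) + 4f(x₁) + 2f(x₂) + ... + f(xₙ)]

x_0 = 0.5000, f(x_0) = 0.250000, coefficient = 1
x_1 = 1.0000, f(x_1) = 1.000000, coefficient = 4
x_2 = 1.5000, f(x_2) = 2.250000, coefficient = 2
x_3 = 2.0000, f(x_3) = 4.000000, coefficient = 4
x_4 = 2.5000, f(x_4) = 6.250000, coefficient = 1

I ≈ (0.500000/3) × 31.000000 = 5.166667
Exact value: 5.166667
Error: 0.000000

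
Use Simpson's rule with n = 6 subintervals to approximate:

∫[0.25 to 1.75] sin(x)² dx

f(x) = sin(x)²
a = 0.25, b = 1.75, n = 6
h = (b - a)/n = 0.250000

Simpson's rule: (h/3)[f(x₀) + 4f(x₁) + 2f(x₂) + ... + f(xₙ)]

x_0 = 0.2500, f(x_0) = 0.061209, coefficient = 1
x_1 = 0.5000, f(x_1) = 0.229849, coefficient = 4
x_2 = 0.7500, f(x_2) = 0.464631, coefficient = 2
x_3 = 1.0000, f(x_3) = 0.708073, coefficient = 4
x_4 = 1.2500, f(x_4) = 0.900572, coefficient = 2
x_5 = 1.5000, f(x_5) = 0.994996, coefficient = 4
x_6 = 1.7500, f(x_6) = 0.968228, coefficient = 1

I ≈ (0.250000/3) × 11.491518 = 0.957626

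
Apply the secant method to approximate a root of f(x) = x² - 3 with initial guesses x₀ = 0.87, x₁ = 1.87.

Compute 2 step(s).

f(x) = x² - 3
x₀ = 0.87, x₁ = 1.87

Secant formula: x_{n+1} = x_n - f(x_n)(x_n - x_{n-1})/(f(x_n) - f(x_{n-1}))

Iteration 1:
  f(0.870000) = -2.243100
  f(1.870000) = 0.496900
  x_2 = 1.870000 - 0.496900×(1.870000 - 0.870000)/(0.496900 - (-2.243100))
       = 1.688650
Iteration 2:
  f(1.870000) = 0.496900
  f(1.688650) = -0.148462
  x_3 = 1.688650 - (-0.148462)×(1.688650 - 1.870000)/(-0.148462 - 0.496900)
       = 1.730368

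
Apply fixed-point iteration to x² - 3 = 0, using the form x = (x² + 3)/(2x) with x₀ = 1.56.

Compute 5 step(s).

Equation: x² - 3 = 0
Fixed-point form: x = (x² + 3)/(2x)
x₀ = 1.56

x_1 = g(1.560000) = 1.741538
x_2 = g(1.741538) = 1.732077
x_3 = g(1.732077) = 1.732051
x_4 = g(1.732051) = 1.732051
x_5 = g(1.732051) = 1.732051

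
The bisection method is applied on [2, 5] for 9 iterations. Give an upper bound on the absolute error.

Bisection error bound: |error| ≤ (b-a)/2^n
|error| ≤ (5 - 2)/2^9 = 3/2^9
|error| ≤ 0.0058593750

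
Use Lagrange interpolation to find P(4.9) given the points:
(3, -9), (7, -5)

Lagrange interpolation formula:
P(x) = Σ yᵢ × Lᵢ(x)
where Lᵢ(x) = Π_{j≠i} (x - xⱼ)/(xᵢ - xⱼ)

L_0(4.9) = (4.9 - 7)/(3 - 7) = 0.525000
L_1(4.9) = (4.9 - 3)/(7 - 3) = 0.475000

P(4.9) = (-9)×L_0(4.9) + (-5)×L_1(4.9)
P(4.9) = -7.100000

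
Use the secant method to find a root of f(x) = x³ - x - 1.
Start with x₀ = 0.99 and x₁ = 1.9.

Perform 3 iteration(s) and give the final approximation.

f(x) = x³ - x - 1
x₀ = 0.99, x₁ = 1.9

Secant formula: x_{n+1} = x_n - f(x_n)(x_n - x_{n-1})/(f(x_n) - f(x_{n-1}))

Iteration 1:
  f(0.990000) = -1.019701
  f(1.900000) = 3.959000
  x_2 = 1.900000 - 3.959000×(1.900000 - 0.990000)/(3.959000 - (-1.019701))
       = 1.176380
Iteration 2:
  f(1.900000) = 3.959000
  f(1.176380) = -0.548425
  x_3 = 1.176380 - (-0.548425)×(1.176380 - 1.900000)/(-0.548425 - 3.959000)
       = 1.264423
Iteration 3:
  f(1.176380) = -0.548425
  f(1.264423) = -0.242905
  x_4 = 1.264423 - (-0.242905)×(1.264423 - 1.176380)/(-0.242905 - (-0.548425))
       = 1.334423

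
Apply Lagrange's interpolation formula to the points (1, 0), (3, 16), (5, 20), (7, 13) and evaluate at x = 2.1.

Lagrange interpolation formula:
P(x) = Σ yᵢ × Lᵢ(x)
where Lᵢ(x) = Π_{j≠i} (x - xⱼ)/(xᵢ - xⱼ)

L_0(2.1) = (2.1 - 3)/(1 - 3) × (2.1 - 5)/(1 - 5) × (2.1 - 7)/(1 - 7) = 0.266437
L_1(2.1) = (2.1 - 1)/(3 - 1) × (2.1 - 5)/(3 - 5) × (2.1 - 7)/(3 - 7) = 0.976938
L_2(2.1) = (2.1 - 1)/(5 - 1) × (2.1 - 3)/(5 - 3) × (2.1 - 7)/(5 - 7) = -0.303187
L_3(2.1) = (2.1 - 1)/(7 - 1) × (2.1 - 3)/(7 - 3) × (2.1 - 5)/(7 - 5) = 0.059812

P(2.1) = 0×L_0(2.1) + 16×L_1(2.1) + 20×L_2(2.1) + 13×L_3(2.1)
P(2.1) = 10.344813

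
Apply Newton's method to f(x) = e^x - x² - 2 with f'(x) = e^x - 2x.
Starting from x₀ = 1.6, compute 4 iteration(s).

f(x) = e^x - x² - 2
f'(x) = e^x - 2x
x₀ = 1.6

Newton-Raphson formula: x_{n+1} = x_n - f(x_n)/f'(x_n)

Iteration 1:
  f(1.600000) = 0.393032
  f'(1.600000) = 1.753032
  x_1 = 1.600000 - 0.393032/1.753032 = 1.375799
Iteration 2:
  f(1.375799) = 0.065415
  f'(1.375799) = 1.206639
  x_2 = 1.375799 - 0.065415/1.206639 = 1.321586
Iteration 3:
  f(1.321586) = 0.002774
  f'(1.321586) = 1.106192
  x_3 = 1.321586 - 0.002774/1.106192 = 1.319079
Iteration 4:
  f(1.319079) = 0.000005
  f'(1.319079) = 1.101817
  x_4 = 1.319079 - 0.000005/1.101817 = 1.319074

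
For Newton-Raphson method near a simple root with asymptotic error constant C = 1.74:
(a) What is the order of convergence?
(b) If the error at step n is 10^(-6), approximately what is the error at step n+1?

(a) Newton-Raphson has quadratic (order 2) convergence near simple roots.
    This means |e_{n+1}| ≈ C|e_n|².

(b) With |e_n| = 10^(-6) and C = 1.74:
    |e_{n+1}| ≈ 1.74 × (10^(-6))² = 1.74 × 10^(-12)

(a) 2 (quadratic); (b) |e_{n+1}| ≈ 1.740e-12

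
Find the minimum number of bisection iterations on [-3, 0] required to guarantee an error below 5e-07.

We need (b-a)/2^n ≤ 5e-07
(0 - (-3))/2^n ≤ 5e-07
3/2^n ≤ 5e-07
2^n ≥ 6000000
n ≥ log₂(6000000) = 22.52
n ≥ 23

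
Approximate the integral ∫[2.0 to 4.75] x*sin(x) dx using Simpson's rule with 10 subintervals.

f(x) = x*sin(x)
a = 2.0, b = 4.75, n = 10
h = (b - a)/n = 0.275000

Simpson's rule: (h/3)[f(x₀) + 4f(x₁) + 2f(x₂) + ... + f(xₙ)]

x_0 = 2.0000, f(x_0) = 1.818595, coefficient = 1
x_1 = 2.2750, f(x_1) = 1.733840, coefficient = 4
x_2 = 2.5500, f(x_2) = 1.422093, coefficient = 2
x_3 = 2.8250, f(x_3) = 0.879508, coefficient = 4
x_4 = 3.1000, f(x_4) = 0.128900, coefficient = 2
x_5 = 3.3750, f(x_5) = -0.780617, coefficient = 4
x_6 = 3.6500, f(x_6) = -1.776771, coefficient = 2
x_7 = 3.9250, f(x_7) = -2.769863, coefficient = 4
x_8 = 4.2000, f(x_8) = -3.660618, coefficient = 2
x_9 = 4.4750, f(x_9) = -4.349500, coefficient = 4
x_10 = 4.7500, f(x_10) = -4.746641, coefficient = 1

I ≈ (0.275000/3) × -31.847366 = -2.919342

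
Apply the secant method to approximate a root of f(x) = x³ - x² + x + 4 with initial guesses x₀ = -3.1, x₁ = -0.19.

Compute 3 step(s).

f(x) = x³ - x² + x + 4
x₀ = -3.1, x₁ = -0.19

Secant formula: x_{n+1} = x_n - f(x_n)(x_n - x_{n-1})/(f(x_n) - f(x_{n-1}))

Iteration 1:
  f(-3.100000) = -38.501000
  f(-0.190000) = 3.767041
  x_2 = -0.190000 - 3.767041×(-0.190000 - (-3.100000))/(3.767041 - (-38.501000))
       = -0.449347
Iteration 2:
  f(-0.190000) = 3.767041
  f(-0.449347) = 3.258011
  x_3 = -0.449347 - 3.258011×(-0.449347 - (-0.190000))/(3.258011 - 3.767041)
       = -2.109281
Iteration 3:
  f(-0.449347) = 3.258011
  f(-2.109281) = -11.942676
  x_4 = -2.109281 - (-11.942676)×(-2.109281 - (-0.449347))/(-11.942676 - 3.258011)
       = -0.805126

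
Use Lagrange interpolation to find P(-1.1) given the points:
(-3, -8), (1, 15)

Lagrange interpolation formula:
P(x) = Σ yᵢ × Lᵢ(x)
where Lᵢ(x) = Π_{j≠i} (x - xⱼ)/(xᵢ - xⱼ)

L_0(-1.1) = (-1.1 - 1)/(-3 - 1) = 0.525000
L_1(-1.1) = (-1.1 - (-3))/(1 - (-3)) = 0.475000

P(-1.1) = (-8)×L_0(-1.1) + 15×L_1(-1.1)
P(-1.1) = 2.925000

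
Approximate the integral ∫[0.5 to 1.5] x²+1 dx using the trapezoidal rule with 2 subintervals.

f(x) = x²+1
a = 0.5, b = 1.5, n = 2
h = (b - a)/n = 0.500000

Trapezoidal rule: (h/2)[f(x₀) + 2f(x₁) + 2f(x₂) + ... + f(xₙ)]

x_0 = 0.5000, f(x_0) = 1.250000, coefficient = 1
x_1 = 1.0000, f(x_1) = 2.000000, coefficient = 2
x_2 = 1.5000, f(x_2) = 3.250000, coefficient = 1

I ≈ (0.500000/2) × 8.500000 = 2.125000
Exact value: 2.083333
Error: 0.041667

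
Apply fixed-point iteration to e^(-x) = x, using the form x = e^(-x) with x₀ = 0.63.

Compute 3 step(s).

Equation: e^(-x) = x
Fixed-point form: x = e^(-x)
x₀ = 0.63

x_1 = g(0.630000) = 0.532592
x_2 = g(0.532592) = 0.587081
x_3 = g(0.587081) = 0.555948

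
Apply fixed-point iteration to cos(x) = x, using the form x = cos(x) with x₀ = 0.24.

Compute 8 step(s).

Equation: cos(x) = x
Fixed-point form: x = cos(x)
x₀ = 0.24

x_1 = g(0.240000) = 0.971338
x_2 = g(0.971338) = 0.564195
x_3 = g(0.564195) = 0.845019
x_4 = g(0.845019) = 0.663717
x_5 = g(0.663717) = 0.787708
x_6 = g(0.787708) = 0.705472
x_7 = g(0.705472) = 0.761306
x_8 = g(0.761306) = 0.723936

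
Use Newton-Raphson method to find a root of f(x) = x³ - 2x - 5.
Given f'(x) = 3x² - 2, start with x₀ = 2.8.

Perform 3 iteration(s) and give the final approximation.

f(x) = x³ - 2x - 5
f'(x) = 3x² - 2
x₀ = 2.8

Newton-Raphson formula: x_{n+1} = x_n - f(x_n)/f'(x_n)

Iteration 1:
  f(2.800000) = 11.352000
  f'(2.800000) = 21.520000
  x_1 = 2.800000 - 11.352000/21.520000 = 2.272491
Iteration 2:
  f(2.272491) = 2.190647
  f'(2.272491) = 13.492642
  x_2 = 2.272491 - 2.190647/13.492642 = 2.110132
Iteration 3:
  f(2.110132) = 0.175431
  f'(2.110132) = 11.357972
  x_3 = 2.110132 - 0.175431/11.357972 = 2.094686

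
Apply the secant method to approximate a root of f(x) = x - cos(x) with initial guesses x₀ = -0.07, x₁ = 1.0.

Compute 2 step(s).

f(x) = x - cos(x)
x₀ = -0.07, x₁ = 1.0

Secant formula: x_{n+1} = x_n - f(x_n)(x_n - x_{n-1})/(f(x_n) - f(x_{n-1}))

Iteration 1:
  f(-0.070000) = -1.067551
  f(1.000000) = 0.459698
  x_2 = 1.000000 - 0.459698×(1.000000 - (-0.070000))/(0.459698 - (-1.067551))
       = 0.677933
Iteration 2:
  f(1.000000) = 0.459698
  f(0.677933) = -0.100938
  x_3 = 0.677933 - (-0.100938)×(0.677933 - 1.000000)/(-0.100938 - 0.459698)
       = 0.735918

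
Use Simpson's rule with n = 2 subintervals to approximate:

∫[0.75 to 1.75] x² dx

f(x) = x²
a = 0.75, b = 1.75, n = 2
h = (b - a)/n = 0.500000

Simpson's rule: (h/3)[f(x₀) + 4f(x₁) + 2f(x₂) + ... + f(xₙ)]

x_0 = 0.7500, f(x_0) = 0.562500, coefficient = 1
x_1 = 1.2500, f(x_1) = 1.562500, coefficient = 4
x_2 = 1.7500, f(x_2) = 3.062500, coefficient = 1

I ≈ (0.500000/3) × 9.875000 = 1.645833
Exact value: 1.645833
Error: 0.000000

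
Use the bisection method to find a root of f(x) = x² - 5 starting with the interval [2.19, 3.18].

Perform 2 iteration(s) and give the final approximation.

f(x) = x² - 5
Initial interval: [2.19, 3.18]

Iteration 1:
  c_1 = (2.190000 + 3.180000)/2 = 2.685000
  f(c_1) = f(2.685000) = 2.209225
  f(a) × f(c) < 0, new interval: [2.190000, 2.685000]
Iteration 2:
  c_2 = (2.190000 + 2.685000)/2 = 2.437500
  f(c_2) = f(2.437500) = 0.941406
  f(a) × f(c) < 0, new interval: [2.190000, 2.437500]

After 2 iteration(s), the approximation is c_2 = 2.437500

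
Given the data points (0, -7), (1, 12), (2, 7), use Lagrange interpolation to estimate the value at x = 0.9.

Lagrange interpolation formula:
P(x) = Σ yᵢ × Lᵢ(x)
where Lᵢ(x) = Π_{j≠i} (x - xⱼ)/(xᵢ - xⱼ)

L_0(0.9) = (0.9 - 1)/(0 - 1) × (0.9 - 2)/(0 - 2) = 0.055000
L_1(0.9) = (0.9 - 0)/(1 - 0) × (0.9 - 2)/(1 - 2) = 0.990000
L_2(0.9) = (0.9 - 0)/(2 - 0) × (0.9 - 1)/(2 - 1) = -0.045000

P(0.9) = (-7)×L_0(0.9) + 12×L_1(0.9) + 7×L_2(0.9)
P(0.9) = 11.180000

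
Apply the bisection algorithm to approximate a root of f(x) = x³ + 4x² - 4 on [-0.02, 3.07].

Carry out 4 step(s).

f(x) = x³ + 4x² - 4
Initial interval: [-0.02, 3.07]

Iteration 1:
  c_1 = (-0.020000 + 3.070000)/2 = 1.525000
  f(c_1) = f(1.525000) = 8.849078
  f(a) × f(c) < 0, new interval: [-0.020000, 1.525000]
Iteration 2:
  c_2 = (-0.020000 + 1.525000)/2 = 0.752500
  f(c_2) = f(0.752500) = -1.308867
  f(a) × f(c) ≥ 0, new interval: [0.752500, 1.525000]
Iteration 3:
  c_3 = (0.752500 + 1.525000)/2 = 1.138750
  f(c_3) = f(1.138750) = 2.663682
  f(a) × f(c) < 0, new interval: [0.752500, 1.138750]
Iteration 4:
  c_4 = (0.752500 + 1.138750)/2 = 0.945625
  f(c_4) = f(0.945625) = 0.422411
  f(a) × f(c) < 0, new interval: [0.752500, 0.945625]

After 4 iteration(s), the approximation is c_4 = 0.945625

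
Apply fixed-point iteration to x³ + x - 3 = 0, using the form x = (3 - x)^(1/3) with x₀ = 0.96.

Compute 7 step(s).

Equation: x³ + x - 3 = 0
Fixed-point form: x = (3 - x)^(1/3)
x₀ = 0.96

x_1 = g(0.960000) = 1.268265
x_2 = g(1.268265) = 1.200864
x_3 = g(1.200864) = 1.216246
x_4 = g(1.216246) = 1.212770
x_5 = g(1.212770) = 1.213557
x_6 = g(1.213557) = 1.213379
x_7 = g(1.213379) = 1.213419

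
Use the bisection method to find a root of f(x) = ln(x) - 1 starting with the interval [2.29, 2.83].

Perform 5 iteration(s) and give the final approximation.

f(x) = ln(x) - 1
Initial interval: [2.29, 2.83]

Iteration 1:
  c_1 = (2.290000 + 2.830000)/2 = 2.560000
  f(c_1) = f(2.560000) = -0.059993
  f(a) × f(c) ≥ 0, new interval: [2.560000, 2.830000]
Iteration 2:
  c_2 = (2.560000 + 2.830000)/2 = 2.695000
  f(c_2) = f(2.695000) = -0.008602
  f(a) × f(c) ≥ 0, new interval: [2.695000, 2.830000]
Iteration 3:
  c_3 = (2.695000 + 2.830000)/2 = 2.762500
  f(c_3) = f(2.762500) = 0.016136
  f(a) × f(c) < 0, new interval: [2.695000, 2.762500]
Iteration 4:
  c_4 = (2.695000 + 2.762500)/2 = 2.728750
  f(c_4) = f(2.728750) = 0.003844
  f(a) × f(c) < 0, new interval: [2.695000, 2.728750]
Iteration 5:
  c_5 = (2.695000 + 2.728750)/2 = 2.711875
  f(c_5) = f(2.711875) = -0.002360
  f(a) × f(c) ≥ 0, new interval: [2.711875, 2.728750]

After 5 iteration(s), the approximation is c_5 = 2.711875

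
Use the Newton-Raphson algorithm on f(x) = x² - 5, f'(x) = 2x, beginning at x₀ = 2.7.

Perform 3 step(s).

f(x) = x² - 5
f'(x) = 2x
x₀ = 2.7

Newton-Raphson formula: x_{n+1} = x_n - f(x_n)/f'(x_n)

Iteration 1:
  f(2.700000) = 2.290000
  f'(2.700000) = 5.400000
  x_1 = 2.700000 - 2.290000/5.400000 = 2.275926
Iteration 2:
  f(2.275926) = 0.179839
  f'(2.275926) = 4.551852
  x_2 = 2.275926 - 0.179839/4.551852 = 2.236417
Iteration 3:
  f(2.236417) = 0.001561
  f'(2.236417) = 4.472834
  x_3 = 2.236417 - 0.001561/4.472834 = 2.236068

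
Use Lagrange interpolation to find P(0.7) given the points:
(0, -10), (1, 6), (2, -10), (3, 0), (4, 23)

Lagrange interpolation formula:
P(x) = Σ yᵢ × Lᵢ(x)
where Lᵢ(x) = Π_{j≠i} (x - xⱼ)/(xᵢ - xⱼ)

L_0(0.7) = (0.7 - 1)/(0 - 1) × (0.7 - 2)/(0 - 2) × (0.7 - 3)/(0 - 3) × (0.7 - 4)/(0 - 4) = 0.123338
L_1(0.7) = (0.7 - 0)/(1 - 0) × (0.7 - 2)/(1 - 2) × (0.7 - 3)/(1 - 3) × (0.7 - 4)/(1 - 4) = 1.151150
L_2(0.7) = (0.7 - 0)/(2 - 0) × (0.7 - 1)/(2 - 1) × (0.7 - 3)/(2 - 3) × (0.7 - 4)/(2 - 4) = -0.398475
L_3(0.7) = (0.7 - 0)/(3 - 0) × (0.7 - 1)/(3 - 1) × (0.7 - 2)/(3 - 2) × (0.7 - 4)/(3 - 4) = 0.150150
L_4(0.7) = (0.7 - 0)/(4 - 0) × (0.7 - 1)/(4 - 1) × (0.7 - 2)/(4 - 2) × (0.7 - 3)/(4 - 3) = -0.026163

P(0.7) = (-10)×L_0(0.7) + 6×L_1(0.7) + (-10)×L_2(0.7) + 0×L_3(0.7) + 23×L_4(0.7)
P(0.7) = 9.056537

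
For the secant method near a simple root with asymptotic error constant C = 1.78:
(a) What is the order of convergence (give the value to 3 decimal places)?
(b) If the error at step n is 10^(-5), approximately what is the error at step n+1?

(a) Secant method has superlinear convergence with order φ = (1+√5)/2 ≈ 1.618.
    This means |e_{n+1}| ≈ C|e_n|^1.618.

(b) With |e_n| = 10^(-5) and C = 1.78:
    |e_{n+1}| ≈ 1.78 × (10^(-5))^1.618 = 1.78 × 10^(-8.09)

(a) ≈ 1.618 (golden ratio); (b) |e_{n+1}| ≈ 1.446e-08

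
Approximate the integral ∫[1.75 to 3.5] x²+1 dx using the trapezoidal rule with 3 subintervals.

f(x) = x²+1
a = 1.75, b = 3.5, n = 3
h = (b - a)/n = 0.583333

Trapezoidal rule: (h/2)[f(x₀) + 2f(x₁) + 2f(x₂) + ... + f(xₙ)]

x_0 = 1.7500, f(x_0) = 4.062500, coefficient = 1
x_1 = 2.3333, f(x_1) = 6.444444, coefficient = 2
x_2 = 2.9167, f(x_2) = 9.506944, coefficient = 2
x_3 = 3.5000, f(x_3) = 13.250000, coefficient = 1

I ≈ (0.583333/2) × 49.215278 = 14.354456
Exact value: 14.255208
Error: 0.099248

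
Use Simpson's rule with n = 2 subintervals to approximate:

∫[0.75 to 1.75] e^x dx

f(x) = e^x
a = 0.75, b = 1.75, n = 2
h = (b - a)/n = 0.500000

Simpson's rule: (h/3)[f(x₀) + 4f(x₁) + 2f(x₂) + ... + f(xₙ)]

x_0 = 0.7500, f(x_0) = 2.117000, coefficient = 1
x_1 = 1.2500, f(x_1) = 3.490343, coefficient = 4
x_2 = 1.7500, f(x_2) = 5.754603, coefficient = 1

I ≈ (0.500000/3) × 21.832975 = 3.638829
Exact value: 3.637603
Error: 0.001226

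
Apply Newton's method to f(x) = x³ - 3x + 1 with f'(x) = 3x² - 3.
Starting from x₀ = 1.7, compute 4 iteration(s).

f(x) = x³ - 3x + 1
f'(x) = 3x² - 3
x₀ = 1.7

Newton-Raphson formula: x_{n+1} = x_n - f(x_n)/f'(x_n)

Iteration 1:
  f(1.700000) = 0.813000
  f'(1.700000) = 5.670000
  x_1 = 1.700000 - 0.813000/5.670000 = 1.556614
Iteration 2:
  f(1.556614) = 0.101906
  f'(1.556614) = 4.269139
  x_2 = 1.556614 - 0.101906/4.269139 = 1.532743
Iteration 3:
  f(1.532743) = 0.002647
  f'(1.532743) = 4.047907
  x_3 = 1.532743 - 0.002647/4.047907 = 1.532089
Iteration 4:
  f(1.532089) = 0.000002
  f'(1.532089) = 4.041894
  x_4 = 1.532089 - 0.000002/4.041894 = 1.532089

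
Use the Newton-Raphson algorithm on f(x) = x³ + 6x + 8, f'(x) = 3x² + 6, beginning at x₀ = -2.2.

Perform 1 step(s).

f(x) = x³ + 6x + 8
f'(x) = 3x² + 6
x₀ = -2.2

Newton-Raphson formula: x_{n+1} = x_n - f(x_n)/f'(x_n)

Iteration 1:
  f(-2.200000) = -15.848000
  f'(-2.200000) = 20.520000
  x_1 = -2.200000 - (-15.848000)/20.520000 = -1.427680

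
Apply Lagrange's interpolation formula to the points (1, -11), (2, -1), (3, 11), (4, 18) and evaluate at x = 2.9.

Lagrange interpolation formula:
P(x) = Σ yᵢ × Lᵢ(x)
where Lᵢ(x) = Π_{j≠i} (x - xⱼ)/(xᵢ - xⱼ)

L_0(2.9) = (2.9 - 2)/(1 - 2) × (2.9 - 3)/(1 - 3) × (2.9 - 4)/(1 - 4) = -0.016500
L_1(2.9) = (2.9 - 1)/(2 - 1) × (2.9 - 3)/(2 - 3) × (2.9 - 4)/(2 - 4) = 0.104500
L_2(2.9) = (2.9 - 1)/(3 - 1) × (2.9 - 2)/(3 - 2) × (2.9 - 4)/(3 - 4) = 0.940500
L_3(2.9) = (2.9 - 1)/(4 - 1) × (2.9 - 2)/(4 - 2) × (2.9 - 3)/(4 - 3) = -0.028500

P(2.9) = (-11)×L_0(2.9) + (-1)×L_1(2.9) + 11×L_2(2.9) + 18×L_3(2.9)
P(2.9) = 9.909500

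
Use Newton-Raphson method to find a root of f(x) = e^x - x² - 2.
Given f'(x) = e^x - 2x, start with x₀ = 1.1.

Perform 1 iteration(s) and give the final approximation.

f(x) = e^x - x² - 2
f'(x) = e^x - 2x
x₀ = 1.1

Newton-Raphson formula: x_{n+1} = x_n - f(x_n)/f'(x_n)

Iteration 1:
  f(1.100000) = -0.205834
  f'(1.100000) = 0.804166
  x_1 = 1.100000 - (-0.205834)/0.804166 = 1.355960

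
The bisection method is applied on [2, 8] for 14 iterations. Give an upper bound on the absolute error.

Bisection error bound: |error| ≤ (b-a)/2^n
|error| ≤ (8 - 2)/2^14 = 6/2^14
|error| ≤ 0.0003662109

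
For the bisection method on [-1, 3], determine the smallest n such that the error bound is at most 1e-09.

We need (b-a)/2^n ≤ 1e-09
(3 - (-1))/2^n ≤ 1e-09
4/2^n ≤ 1e-09
2^n ≥ 4000000000
n ≥ log₂(4000000000) = 31.90
n ≥ 32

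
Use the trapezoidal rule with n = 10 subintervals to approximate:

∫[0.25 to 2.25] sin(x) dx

f(x) = sin(x)
a = 0.25, b = 2.25, n = 10
h = (b - a)/n = 0.200000

Trapezoidal rule: (h/2)[f(x₀) + 2f(x₁) + 2f(x₂) + ... + f(xₙ)]

x_0 = 0.2500, f(x_0) = 0.247404, coefficient = 1
x_1 = 0.4500, f(x_1) = 0.434966, coefficient = 2
x_2 = 0.6500, f(x_2) = 0.605186, coefficient = 2
x_3 = 0.8500, f(x_3) = 0.751280, coefficient = 2
x_4 = 1.0500, f(x_4) = 0.867423, coefficient = 2
x_5 = 1.2500, f(x_5) = 0.948985, coefficient = 2
x_6 = 1.4500, f(x_6) = 0.992713, coefficient = 2
x_7 = 1.6500, f(x_7) = 0.996865, coefficient = 2
x_8 = 1.8500, f(x_8) = 0.961275, coefficient = 2
x_9 = 2.0500, f(x_9) = 0.887362, coefficient = 2
x_10 = 2.2500, f(x_10) = 0.778073, coefficient = 1

I ≈ (0.200000/2) × 15.917589 = 1.591759
Exact value: 1.597086
Error: 0.005327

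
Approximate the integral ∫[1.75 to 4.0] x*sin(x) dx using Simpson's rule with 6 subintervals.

f(x) = x*sin(x)
a = 1.75, b = 4.0, n = 6
h = (b - a)/n = 0.375000

Simpson's rule: (h/3)[f(x₀) + 4f(x₁) + 2f(x₂) + ... + f(xₙ)]

x_0 = 1.7500, f(x_0) = 1.721975, coefficient = 1
x_1 = 2.1250, f(x_1) = 1.806930, coefficient = 4
x_2 = 2.5000, f(x_2) = 1.496180, coefficient = 2
x_3 = 2.8750, f(x_3) = 0.757407, coefficient = 4
x_4 = 3.2500, f(x_4) = -0.351634, coefficient = 2
x_5 = 3.6250, f(x_5) = -1.684896, coefficient = 4
x_6 = 4.0000, f(x_6) = -3.027210, coefficient = 1

I ≈ (0.375000/3) × 4.501622 = 0.562703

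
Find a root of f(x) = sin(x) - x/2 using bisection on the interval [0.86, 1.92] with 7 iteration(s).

f(x) = sin(x) - x/2
Initial interval: [0.86, 1.92]

Iteration 1:
  c_1 = (0.860000 + 1.920000)/2 = 1.390000
  f(c_1) = f(1.390000) = 0.288701
  f(a) × f(c) ≥ 0, new interval: [1.390000, 1.920000]
Iteration 2:
  c_2 = (1.390000 + 1.920000)/2 = 1.655000
  f(c_2) = f(1.655000) = 0.168957
  f(a) × f(c) ≥ 0, new interval: [1.655000, 1.920000]
Iteration 3:
  c_3 = (1.655000 + 1.920000)/2 = 1.787500
  f(c_3) = f(1.787500) = 0.082862
  f(a) × f(c) ≥ 0, new interval: [1.787500, 1.920000]
Iteration 4:
  c_4 = (1.787500 + 1.920000)/2 = 1.853750
  f(c_4) = f(1.853750) = 0.033360
  f(a) × f(c) ≥ 0, new interval: [1.853750, 1.920000]
Iteration 5:
  c_5 = (1.853750 + 1.920000)/2 = 1.886875
  f(c_5) = f(1.886875) = 0.007024
  f(a) × f(c) ≥ 0, new interval: [1.886875, 1.920000]
Iteration 6:
  c_6 = (1.886875 + 1.920000)/2 = 1.903437
  f(c_6) = f(1.903437) = -0.006536
  f(a) × f(c) < 0, new interval: [1.886875, 1.903437]
Iteration 7:
  c_7 = (1.886875 + 1.903437)/2 = 1.895156
  f(c_7) = f(1.895156) = 0.000277
  f(a) × f(c) ≥ 0, new interval: [1.895156, 1.903437]

After 7 iteration(s), the approximation is c_7 = 1.895156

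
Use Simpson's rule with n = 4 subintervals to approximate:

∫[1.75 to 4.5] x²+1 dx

f(x) = x²+1
a = 1.75, b = 4.5, n = 4
h = (b - a)/n = 0.687500

Simpson's rule: (h/3)[f(x₀) + 4f(x₁) + 2f(x₂) + ... + f(xₙ)]

x_0 = 1.7500, f(x_0) = 4.062500, coefficient = 1
x_1 = 2.4375, f(x_1) = 6.941406, coefficient = 4
x_2 = 3.1250, f(x_2) = 10.765625, coefficient = 2
x_3 = 3.8125, f(x_3) = 15.535156, coefficient = 4
x_4 = 4.5000, f(x_4) = 21.250000, coefficient = 1

I ≈ (0.687500/3) × 136.750000 = 31.338542
Exact value: 31.338542
Error: 0.000000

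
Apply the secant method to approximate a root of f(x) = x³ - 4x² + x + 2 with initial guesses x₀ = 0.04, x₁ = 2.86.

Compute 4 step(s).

f(x) = x³ - 4x² + x + 2
x₀ = 0.04, x₁ = 2.86

Secant formula: x_{n+1} = x_n - f(x_n)(x_n - x_{n-1})/(f(x_n) - f(x_{n-1}))

Iteration 1:
  f(0.040000) = 2.033664
  f(2.860000) = -4.464744
  x_2 = 2.860000 - (-4.464744)×(2.860000 - 0.040000)/(-4.464744 - 2.033664)
       = 0.922513
Iteration 2:
  f(2.860000) = -4.464744
  f(0.922513) = 0.303477
  x_3 = 0.922513 - 0.303477×(0.922513 - 2.860000)/(0.303477 - (-4.464744))
       = 1.045826
Iteration 3:
  f(0.922513) = 0.303477
  f(1.045826) = -0.185308
  x_4 = 1.045826 - (-0.185308)×(1.045826 - 0.922513)/(-0.185308 - 0.303477)
       = 0.999076
Iteration 4:
  f(1.045826) = -0.185308
  f(0.999076) = 0.003696
  x_5 = 0.999076 - 0.003696×(0.999076 - 1.045826)/(0.003696 - (-0.185308))
       = 0.999990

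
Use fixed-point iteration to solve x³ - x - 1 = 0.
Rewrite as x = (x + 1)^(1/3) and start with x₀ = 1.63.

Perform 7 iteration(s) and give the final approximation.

Equation: x³ - x - 1 = 0
Fixed-point form: x = (x + 1)^(1/3)
x₀ = 1.63

x_1 = g(1.630000) = 1.380337
x_2 = g(1.380337) = 1.335200
x_3 = g(1.335200) = 1.326706
x_4 = g(1.326706) = 1.325095
x_5 = g(1.325095) = 1.324790
x_6 = g(1.324790) = 1.324732
x_7 = g(1.324732) = 1.324721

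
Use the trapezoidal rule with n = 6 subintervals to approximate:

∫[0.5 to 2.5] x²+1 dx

f(x) = x²+1
a = 0.5, b = 2.5, n = 6
h = (b - a)/n = 0.333333

Trapezoidal rule: (h/2)[f(x₀) + 2f(x₁) + 2f(x₂) + ... + f(xₙ)]

x_0 = 0.5000, f(x_0) = 1.250000, coefficient = 1
x_1 = 0.8333, f(x_1) = 1.694444, coefficient = 2
x_2 = 1.1667, f(x_2) = 2.361111, coefficient = 2
x_3 = 1.5000, f(x_3) = 3.250000, coefficient = 2
x_4 = 1.8333, f(x_4) = 4.361111, coefficient = 2
x_5 = 2.1667, f(x_5) = 5.694444, coefficient = 2
x_6 = 2.5000, f(x_6) = 7.250000, coefficient = 1

I ≈ (0.333333/2) × 43.222222 = 7.203704
Exact value: 7.166667
Error: 0.037037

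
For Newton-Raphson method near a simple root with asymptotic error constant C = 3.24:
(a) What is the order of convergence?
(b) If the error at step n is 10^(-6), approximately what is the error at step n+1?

(a) Newton-Raphson has quadratic (order 2) convergence near simple roots.
    This means |e_{n+1}| ≈ C|e_n|².

(b) With |e_n| = 10^(-6) and C = 3.24:
    |e_{n+1}| ≈ 3.24 × (10^(-6))² = 3.24 × 10^(-12)

(a) 2 (quadratic); (b) |e_{n+1}| ≈ 3.240e-12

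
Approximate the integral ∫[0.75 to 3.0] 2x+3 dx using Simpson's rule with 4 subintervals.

f(x) = 2x+3
a = 0.75, b = 3.0, n = 4
h = (b - a)/n = 0.562500

Simpson's rule: (h/3)[f(x₀) + 4f(x₁) + 2f(x₂) + ... + f(xₙ)]

x_0 = 0.7500, f(x_0) = 4.500000, coefficient = 1
x_1 = 1.3125, f(x_1) = 5.625000, coefficient = 4
x_2 = 1.8750, f(x_2) = 6.750000, coefficient = 2
x_3 = 2.4375, f(x_3) = 7.875000, coefficient = 4
x_4 = 3.0000, f(x_4) = 9.000000, coefficient = 1

I ≈ (0.562500/3) × 81.000000 = 15.187500
Exact value: 15.187500
Error: 0.000000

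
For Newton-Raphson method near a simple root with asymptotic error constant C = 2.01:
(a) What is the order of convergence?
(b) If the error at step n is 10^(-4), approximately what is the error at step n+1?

(a) Newton-Raphson has quadratic (order 2) convergence near simple roots.
    This means |e_{n+1}| ≈ C|e_n|².

(b) With |e_n| = 10^(-4) and C = 2.01:
    |e_{n+1}| ≈ 2.01 × (10^(-4))² = 2.01 × 10^(-8)

(a) 2 (quadratic); (b) |e_{n+1}| ≈ 2.010e-08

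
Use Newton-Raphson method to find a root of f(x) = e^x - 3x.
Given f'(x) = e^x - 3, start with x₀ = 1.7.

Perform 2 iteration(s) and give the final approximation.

f(x) = e^x - 3x
f'(x) = e^x - 3
x₀ = 1.7

Newton-Raphson formula: x_{n+1} = x_n - f(x_n)/f'(x_n)

Iteration 1:
  f(1.700000) = 0.373947
  f'(1.700000) = 2.473947
  x_1 = 1.700000 - 0.373947/2.473947 = 1.548846
Iteration 2:
  f(1.548846) = 0.059498
  f'(1.548846) = 1.706036
  x_2 = 1.548846 - 0.059498/1.706036 = 1.513971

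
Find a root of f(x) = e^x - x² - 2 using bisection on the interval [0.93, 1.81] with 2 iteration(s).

f(x) = e^x - x² - 2
Initial interval: [0.93, 1.81]

Iteration 1:
  c_1 = (0.930000 + 1.810000)/2 = 1.370000
  f(c_1) = f(1.370000) = 0.058451
  f(a) × f(c) < 0, new interval: [0.930000, 1.370000]
Iteration 2:
  c_2 = (0.930000 + 1.370000)/2 = 1.150000
  f(c_2) = f(1.150000) = -0.164307
  f(a) × f(c) ≥ 0, new interval: [1.150000, 1.370000]

After 2 iteration(s), the approximation is c_2 = 1.150000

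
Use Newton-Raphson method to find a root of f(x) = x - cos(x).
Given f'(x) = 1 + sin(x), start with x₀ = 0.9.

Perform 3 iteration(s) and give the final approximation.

f(x) = x - cos(x)
f'(x) = 1 + sin(x)
x₀ = 0.9

Newton-Raphson formula: x_{n+1} = x_n - f(x_n)/f'(x_n)

Iteration 1:
  f(0.900000) = 0.278390
  f'(0.900000) = 1.783327
  x_1 = 0.900000 - 0.278390/1.783327 = 0.743893
Iteration 2:
  f(0.743893) = 0.008055
  f'(0.743893) = 1.677158
  x_2 = 0.743893 - 0.008055/1.677158 = 0.739090
Iteration 3:
  f(0.739090) = 0.000008
  f'(0.739090) = 1.673616
  x_3 = 0.739090 - 0.000008/1.673616 = 0.739085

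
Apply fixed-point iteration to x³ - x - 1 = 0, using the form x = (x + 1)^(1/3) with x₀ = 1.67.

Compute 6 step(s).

Equation: x³ - x - 1 = 0
Fixed-point form: x = (x + 1)^(1/3)
x₀ = 1.67

x_1 = g(1.670000) = 1.387300
x_2 = g(1.387300) = 1.336500
x_3 = g(1.336500) = 1.326952
x_4 = g(1.326952) = 1.325142
x_5 = g(1.325142) = 1.324799
x_6 = g(1.324799) = 1.324733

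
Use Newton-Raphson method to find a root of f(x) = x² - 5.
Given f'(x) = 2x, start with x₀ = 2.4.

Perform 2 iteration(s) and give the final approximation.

f(x) = x² - 5
f'(x) = 2x
x₀ = 2.4

Newton-Raphson formula: x_{n+1} = x_n - f(x_n)/f'(x_n)

Iteration 1:
  f(2.400000) = 0.760000
  f'(2.400000) = 4.800000
  x_1 = 2.400000 - 0.760000/4.800000 = 2.241667
Iteration 2:
  f(2.241667) = 0.025069
  f'(2.241667) = 4.483333
  x_2 = 2.241667 - 0.025069/4.483333 = 2.236075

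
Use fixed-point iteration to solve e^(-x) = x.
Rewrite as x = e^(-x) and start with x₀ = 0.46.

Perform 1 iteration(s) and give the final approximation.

Equation: e^(-x) = x
Fixed-point form: x = e^(-x)
x₀ = 0.46

x_1 = g(0.460000) = 0.631284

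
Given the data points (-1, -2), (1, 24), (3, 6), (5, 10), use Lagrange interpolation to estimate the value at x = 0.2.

Lagrange interpolation formula:
P(x) = Σ yᵢ × Lᵢ(x)
where Lᵢ(x) = Π_{j≠i} (x - xⱼ)/(xᵢ - xⱼ)

L_0(0.2) = (0.2 - 1)/(-1 - 1) × (0.2 - 3)/(-1 - 3) × (0.2 - 5)/(-1 - 5) = 0.224000
L_1(0.2) = (0.2 - (-1))/(1 - (-1)) × (0.2 - 3)/(1 - 3) × (0.2 - 5)/(1 - 5) = 1.008000
L_2(0.2) = (0.2 - (-1))/(3 - (-1)) × (0.2 - 1)/(3 - 1) × (0.2 - 5)/(3 - 5) = -0.288000
L_3(0.2) = (0.2 - (-1))/(5 - (-1)) × (0.2 - 1)/(5 - 1) × (0.2 - 3)/(5 - 3) = 0.056000

P(0.2) = (-2)×L_0(0.2) + 24×L_1(0.2) + 6×L_2(0.2) + 10×L_3(0.2)
P(0.2) = 22.576000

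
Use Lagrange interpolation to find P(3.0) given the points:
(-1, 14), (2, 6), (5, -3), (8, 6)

Lagrange interpolation formula:
P(x) = Σ yᵢ × Lᵢ(x)
where Lᵢ(x) = Π_{j≠i} (x - xⱼ)/(xᵢ - xⱼ)

L_0(3.0) = (3.0 - 2)/(-1 - 2) × (3.0 - 5)/(-1 - 5) × (3.0 - 8)/(-1 - 8) = -0.061728
L_1(3.0) = (3.0 - (-1))/(2 - (-1)) × (3.0 - 5)/(2 - 5) × (3.0 - 8)/(2 - 8) = 0.740741
L_2(3.0) = (3.0 - (-1))/(5 - (-1)) × (3.0 - 2)/(5 - 2) × (3.0 - 8)/(5 - 8) = 0.370370
L_3(3.0) = (3.0 - (-1))/(8 - (-1)) × (3.0 - 2)/(8 - 2) × (3.0 - 5)/(8 - 5) = -0.049383

P(3.0) = 14×L_0(3.0) + 6×L_1(3.0) + (-3)×L_2(3.0) + 6×L_3(3.0)
P(3.0) = 2.172840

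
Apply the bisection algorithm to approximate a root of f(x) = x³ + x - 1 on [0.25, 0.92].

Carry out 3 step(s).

f(x) = x³ + x - 1
Initial interval: [0.25, 0.92]

Iteration 1:
  c_1 = (0.250000 + 0.920000)/2 = 0.585000
  f(c_1) = f(0.585000) = -0.214798
  f(a) × f(c) ≥ 0, new interval: [0.585000, 0.920000]
Iteration 2:
  c_2 = (0.585000 + 0.920000)/2 = 0.752500
  f(c_2) = f(0.752500) = 0.178608
  f(a) × f(c) < 0, new interval: [0.585000, 0.752500]
Iteration 3:
  c_3 = (0.585000 + 0.752500)/2 = 0.668750
  f(c_3) = f(0.668750) = -0.032167
  f(a) × f(c) ≥ 0, new interval: [0.668750, 0.752500]

After 3 iteration(s), the approximation is c_3 = 0.668750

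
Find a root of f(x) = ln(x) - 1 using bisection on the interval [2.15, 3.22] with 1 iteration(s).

f(x) = ln(x) - 1
Initial interval: [2.15, 3.22]

Iteration 1:
  c_1 = (2.150000 + 3.220000)/2 = 2.685000
  f(c_1) = f(2.685000) = -0.012319
  f(a) × f(c) ≥ 0, new interval: [2.685000, 3.220000]

After 1 iteration(s), the approximation is c_1 = 2.685000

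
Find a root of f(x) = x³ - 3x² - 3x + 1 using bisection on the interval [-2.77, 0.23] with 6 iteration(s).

f(x) = x³ - 3x² - 3x + 1
Initial interval: [-2.77, 0.23]

Iteration 1:
  c_1 = (-2.770000 + 0.230000)/2 = -1.270000
  f(c_1) = f(-1.270000) = -2.077083
  f(a) × f(c) ≥ 0, new interval: [-1.270000, 0.230000]
Iteration 2:
  c_2 = (-1.270000 + 0.230000)/2 = -0.520000
  f(c_2) = f(-0.520000) = 1.608192
  f(a) × f(c) < 0, new interval: [-1.270000, -0.520000]
Iteration 3:
  c_3 = (-1.270000 + (-0.520000))/2 = -0.895000
  f(c_3) = f(-0.895000) = 0.565008
  f(a) × f(c) < 0, new interval: [-1.270000, -0.895000]
Iteration 4:
  c_4 = (-1.270000 + (-0.895000))/2 = -1.082500
  f(c_4) = f(-1.082500) = -0.536399
  f(a) × f(c) ≥ 0, new interval: [-1.082500, -0.895000]
Iteration 5:
  c_5 = (-1.082500 + (-0.895000))/2 = -0.988750
  f(c_5) = f(-0.988750) = 0.066742
  f(a) × f(c) < 0, new interval: [-1.082500, -0.988750]
Iteration 6:
  c_6 = (-1.082500 + (-0.988750))/2 = -1.035625
  f(c_6) = f(-1.035625) = -0.221410
  f(a) × f(c) ≥ 0, new interval: [-1.035625, -0.988750]

After 6 iteration(s), the approximation is c_6 = -1.035625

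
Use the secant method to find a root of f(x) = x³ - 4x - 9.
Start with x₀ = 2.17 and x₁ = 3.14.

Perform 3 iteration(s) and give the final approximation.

f(x) = x³ - 4x - 9
x₀ = 2.17, x₁ = 3.14

Secant formula: x_{n+1} = x_n - f(x_n)(x_n - x_{n-1})/(f(x_n) - f(x_{n-1}))

Iteration 1:
  f(2.170000) = -7.461687
  f(3.140000) = 9.399144
  x_2 = 3.140000 - 9.399144×(3.140000 - 2.170000)/(9.399144 - (-7.461687))
       = 2.599269
Iteration 2:
  f(3.140000) = 9.399144
  f(2.599269) = -1.835892
  x_3 = 2.599269 - (-1.835892)×(2.599269 - 3.140000)/(-1.835892 - 9.399144)
       = 2.687629
Iteration 3:
  f(2.599269) = -1.835892
  f(2.687629) = -0.336834
  x_4 = 2.687629 - (-0.336834)×(2.687629 - 2.599269)/(-0.336834 - (-1.835892))
       = 2.707483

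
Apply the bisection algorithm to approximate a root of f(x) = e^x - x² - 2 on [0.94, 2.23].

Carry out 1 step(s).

f(x) = e^x - x² - 2
Initial interval: [0.94, 2.23]

Iteration 1:
  c_1 = (0.940000 + 2.230000)/2 = 1.585000
  f(c_1) = f(1.585000) = 0.367066
  f(a) × f(c) < 0, new interval: [0.940000, 1.585000]

After 1 iteration(s), the approximation is c_1 = 1.585000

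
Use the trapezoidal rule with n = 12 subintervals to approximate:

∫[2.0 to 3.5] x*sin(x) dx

f(x) = x*sin(x)
a = 2.0, b = 3.5, n = 12
h = (b - a)/n = 0.125000

Trapezoidal rule: (h/2)[f(x₀) + 2f(x₁) + 2f(x₂) + ... + f(xₙ)]

x_0 = 2.0000, f(x_0) = 1.818595, coefficient = 1
x_1 = 2.1250, f(x_1) = 1.806930, coefficient = 2
x_2 = 2.2500, f(x_2) = 1.750665, coefficient = 2
x_3 = 2.3750, f(x_3) = 1.647502, coefficient = 2
x_4 = 2.5000, f(x_4) = 1.496180, coefficient = 2
x_5 = 2.6250, f(x_5) = 1.296541, coefficient = 2
x_6 = 2.7500, f(x_6) = 1.049568, coefficient = 2
x_7 = 2.8750, f(x_7) = 0.757407, coefficient = 2
x_8 = 3.0000, f(x_8) = 0.423360, coefficient = 2
x_9 = 3.1250, f(x_9) = 0.051850, coefficient = 2
x_10 = 3.2500, f(x_10) = -0.351634, coefficient = 2
x_11 = 3.3750, f(x_11) = -0.780617, coefficient = 2
x_12 = 3.5000, f(x_12) = -1.227741, coefficient = 1

I ≈ (0.125000/2) × 18.886356 = 1.180397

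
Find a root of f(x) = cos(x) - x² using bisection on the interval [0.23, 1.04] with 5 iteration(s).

f(x) = cos(x) - x²
Initial interval: [0.23, 1.04]

Iteration 1:
  c_1 = (0.230000 + 1.040000)/2 = 0.635000
  f(c_1) = f(0.635000) = 0.401847
  f(a) × f(c) ≥ 0, new interval: [0.635000, 1.040000]
Iteration 2:
  c_2 = (0.635000 + 1.040000)/2 = 0.837500
  f(c_2) = f(0.837500) = -0.032084
  f(a) × f(c) < 0, new interval: [0.635000, 0.837500]
Iteration 3:
  c_3 = (0.635000 + 0.837500)/2 = 0.736250
  f(c_3) = f(0.736250) = 0.198928
  f(a) × f(c) ≥ 0, new interval: [0.736250, 0.837500]
Iteration 4:
  c_4 = (0.736250 + 0.837500)/2 = 0.786875
  f(c_4) = f(0.786875) = 0.086889
  f(a) × f(c) ≥ 0, new interval: [0.786875, 0.837500]
Iteration 5:
  c_5 = (0.786875 + 0.837500)/2 = 0.812188
  f(c_5) = f(0.812188) = 0.028264
  f(a) × f(c) ≥ 0, new interval: [0.812188, 0.837500]

After 5 iteration(s), the approximation is c_5 = 0.812188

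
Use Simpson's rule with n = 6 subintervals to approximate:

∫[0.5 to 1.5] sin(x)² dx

f(x) = sin(x)²
a = 0.5, b = 1.5, n = 6
h = (b - a)/n = 0.166667

Simpson's rule: (h/3)[f(x₀) + 4f(x₁) + 2f(x₂) + ... + f(xₙ)]

x_0 = 0.5000, f(x_0) = 0.229849, coefficient = 1
x_1 = 0.6667, f(x_1) = 0.382381, coefficient = 4
x_2 = 0.8333, f(x_2) = 0.547862, coefficient = 2
x_3 = 1.0000, f(x_3) = 0.708073, coefficient = 4
x_4 = 1.1667, f(x_4) = 0.845379, coefficient = 2
x_5 = 1.3333, f(x_5) = 0.944663, coefficient = 4
x_6 = 1.5000, f(x_6) = 0.994996, coefficient = 1

I ≈ (0.166667/3) × 12.151798 = 0.675100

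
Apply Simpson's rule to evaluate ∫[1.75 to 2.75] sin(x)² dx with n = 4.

f(x) = sin(x)²
a = 1.75, b = 2.75, n = 4
h = (b - a)/n = 0.250000

Simpson's rule: (h/3)[f(x₀) + 4f(x₁) + 2f(x₂) + ... + f(xₙ)]

x_0 = 1.7500, f(x_0) = 0.968228, coefficient = 1
x_1 = 2.0000, f(x_1) = 0.826822, coefficient = 4
x_2 = 2.2500, f(x_2) = 0.605398, coefficient = 2
x_3 = 2.5000, f(x_3) = 0.358169, coefficient = 4
x_4 = 2.7500, f(x_4) = 0.145665, coefficient = 1

I ≈ (0.250000/3) × 7.064652 = 0.588721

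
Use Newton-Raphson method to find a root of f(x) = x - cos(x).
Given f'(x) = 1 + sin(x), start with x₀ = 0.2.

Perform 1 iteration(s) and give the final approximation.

f(x) = x - cos(x)
f'(x) = 1 + sin(x)
x₀ = 0.2

Newton-Raphson formula: x_{n+1} = x_n - f(x_n)/f'(x_n)

Iteration 1:
  f(0.200000) = -0.780067
  f'(0.200000) = 1.198669
  x_1 = 0.200000 - (-0.780067)/1.198669 = 0.850777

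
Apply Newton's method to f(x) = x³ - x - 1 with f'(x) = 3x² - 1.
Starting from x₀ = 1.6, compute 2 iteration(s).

f(x) = x³ - x - 1
f'(x) = 3x² - 1
x₀ = 1.6

Newton-Raphson formula: x_{n+1} = x_n - f(x_n)/f'(x_n)

Iteration 1:
  f(1.600000) = 1.496000
  f'(1.600000) = 6.680000
  x_1 = 1.600000 - 1.496000/6.680000 = 1.376048
Iteration 2:
  f(1.376048) = 0.229510
  f'(1.376048) = 4.680524
  x_2 = 1.376048 - 0.229510/4.680524 = 1.327013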